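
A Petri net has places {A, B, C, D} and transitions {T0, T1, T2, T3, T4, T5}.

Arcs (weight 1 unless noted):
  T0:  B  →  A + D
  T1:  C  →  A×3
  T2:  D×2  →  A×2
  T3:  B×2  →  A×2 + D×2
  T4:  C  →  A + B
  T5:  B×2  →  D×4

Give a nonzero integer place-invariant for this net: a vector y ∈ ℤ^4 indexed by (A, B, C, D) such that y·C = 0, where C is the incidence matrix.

y = (A:1, B:2, C:3, D:1)

Incidence matrix C (rows=places, cols=transitions):
       T0   T1   T2   T3   T4   T5
    A   1    3    2    2    1    0
    B  -1    0    0   -2    1   -2
    C   0   -1    0    0   -1    0
    D   1    0   -2    2    0    4

Candidate y = [1, 2, 3, 1]; check y·C column-wise:
  col T0: 1·1 + 2·-1 + 3·0 + 1·1 = 0
  col T1: 1·3 + 2·0 + 3·-1 + 1·0 = 0
  col T2: 1·2 + 2·0 + 3·0 + 1·-2 = 0
  col T3: 1·2 + 2·-2 + 3·0 + 1·2 = 0
  col T4: 1·1 + 2·1 + 3·-1 + 1·0 = 0
  col T5: 1·0 + 2·-2 + 3·0 + 1·4 = 0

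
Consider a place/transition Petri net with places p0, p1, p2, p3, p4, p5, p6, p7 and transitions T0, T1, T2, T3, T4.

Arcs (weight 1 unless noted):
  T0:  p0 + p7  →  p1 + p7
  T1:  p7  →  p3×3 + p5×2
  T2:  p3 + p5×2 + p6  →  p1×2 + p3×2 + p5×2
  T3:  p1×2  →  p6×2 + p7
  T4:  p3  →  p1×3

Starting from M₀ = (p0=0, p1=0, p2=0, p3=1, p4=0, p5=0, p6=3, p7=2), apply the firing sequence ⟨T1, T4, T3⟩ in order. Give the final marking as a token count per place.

(p0=0, p1=1, p2=0, p3=3, p4=0, p5=2, p6=5, p7=2)

step 1: fire T1:  (p0=0, p1=0, p2=0, p3=1, p4=0, p5=0, p6=3, p7=2) → (p0=0, p1=0, p2=0, p3=4, p4=0, p5=2, p6=3, p7=1)
step 2: fire T4:  (p0=0, p1=0, p2=0, p3=4, p4=0, p5=2, p6=3, p7=1) → (p0=0, p1=3, p2=0, p3=3, p4=0, p5=2, p6=3, p7=1)
step 3: fire T3:  (p0=0, p1=3, p2=0, p3=3, p4=0, p5=2, p6=3, p7=1) → (p0=0, p1=1, p2=0, p3=3, p4=0, p5=2, p6=5, p7=2)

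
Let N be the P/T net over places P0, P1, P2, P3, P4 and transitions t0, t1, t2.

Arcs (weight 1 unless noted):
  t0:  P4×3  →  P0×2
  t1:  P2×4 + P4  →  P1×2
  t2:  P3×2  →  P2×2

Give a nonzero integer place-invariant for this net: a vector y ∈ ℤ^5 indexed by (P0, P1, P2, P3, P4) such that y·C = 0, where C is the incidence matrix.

Incidence matrix C (rows=places, cols=transitions):
       t0   t1   t2
   P0   2    0    0
   P1   0    2    0
   P2   0   -4    2
   P3   0    0   -2
   P4  -3   -1    0

Candidate y = [0, 2, 1, 1, 0]; check y·C column-wise:
  col t0: 0·2 + 2·0 + 1·0 + 1·0 + 0·-3 = 0
  col t1: 2·2 + 1·-4 + 1·0 + 0·-1 = 0
  col t2: 2·0 + 1·2 + 1·-2 = 0

y = (P0:0, P1:2, P2:1, P3:1, P4:0)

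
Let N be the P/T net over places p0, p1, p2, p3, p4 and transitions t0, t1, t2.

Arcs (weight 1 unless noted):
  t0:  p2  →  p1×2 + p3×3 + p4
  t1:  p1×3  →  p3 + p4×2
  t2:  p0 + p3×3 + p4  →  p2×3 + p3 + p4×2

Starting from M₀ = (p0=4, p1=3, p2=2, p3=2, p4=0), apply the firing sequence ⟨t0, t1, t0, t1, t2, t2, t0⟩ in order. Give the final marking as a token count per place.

step 1: fire t0:  (p0=4, p1=3, p2=2, p3=2, p4=0) → (p0=4, p1=5, p2=1, p3=5, p4=1)
step 2: fire t1:  (p0=4, p1=5, p2=1, p3=5, p4=1) → (p0=4, p1=2, p2=1, p3=6, p4=3)
step 3: fire t0:  (p0=4, p1=2, p2=1, p3=6, p4=3) → (p0=4, p1=4, p2=0, p3=9, p4=4)
step 4: fire t1:  (p0=4, p1=4, p2=0, p3=9, p4=4) → (p0=4, p1=1, p2=0, p3=10, p4=6)
step 5: fire t2:  (p0=4, p1=1, p2=0, p3=10, p4=6) → (p0=3, p1=1, p2=3, p3=8, p4=7)
step 6: fire t2:  (p0=3, p1=1, p2=3, p3=8, p4=7) → (p0=2, p1=1, p2=6, p3=6, p4=8)
step 7: fire t0:  (p0=2, p1=1, p2=6, p3=6, p4=8) → (p0=2, p1=3, p2=5, p3=9, p4=9)

(p0=2, p1=3, p2=5, p3=9, p4=9)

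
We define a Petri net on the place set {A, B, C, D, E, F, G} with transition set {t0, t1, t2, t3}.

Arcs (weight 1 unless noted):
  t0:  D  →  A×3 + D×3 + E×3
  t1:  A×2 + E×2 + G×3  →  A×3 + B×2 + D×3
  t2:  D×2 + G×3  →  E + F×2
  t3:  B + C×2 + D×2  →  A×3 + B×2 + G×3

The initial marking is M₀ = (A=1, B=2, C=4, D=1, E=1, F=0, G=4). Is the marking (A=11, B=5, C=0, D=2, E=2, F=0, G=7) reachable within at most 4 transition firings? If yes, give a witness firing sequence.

NO — not reachable within 4 firings

depth 0: 1 marking
depth 1: 2 markings reached so far
depth 2: 6 markings reached so far
depth 3: 11 markings reached so far
depth 4: 21 markings reached so far
target is not among the 21 markings reachable within 4 steps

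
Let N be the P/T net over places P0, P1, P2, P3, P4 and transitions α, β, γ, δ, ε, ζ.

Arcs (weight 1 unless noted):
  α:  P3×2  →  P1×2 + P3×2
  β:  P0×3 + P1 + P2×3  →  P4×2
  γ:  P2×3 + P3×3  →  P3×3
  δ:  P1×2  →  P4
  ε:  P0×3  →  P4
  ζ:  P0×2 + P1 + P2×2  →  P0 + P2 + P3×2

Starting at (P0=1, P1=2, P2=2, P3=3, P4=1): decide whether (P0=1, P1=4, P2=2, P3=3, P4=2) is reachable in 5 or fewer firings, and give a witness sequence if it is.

step 1: fire α:  (P0=1, P1=2, P2=2, P3=3, P4=1) → (P0=1, P1=4, P2=2, P3=3, P4=1)
step 2: fire α:  (P0=1, P1=4, P2=2, P3=3, P4=1) → (P0=1, P1=6, P2=2, P3=3, P4=1)
step 3: fire δ:  (P0=1, P1=6, P2=2, P3=3, P4=1) → (P0=1, P1=4, P2=2, P3=3, P4=2)

YES — reachable via ⟨α, α, δ⟩ (3 firings)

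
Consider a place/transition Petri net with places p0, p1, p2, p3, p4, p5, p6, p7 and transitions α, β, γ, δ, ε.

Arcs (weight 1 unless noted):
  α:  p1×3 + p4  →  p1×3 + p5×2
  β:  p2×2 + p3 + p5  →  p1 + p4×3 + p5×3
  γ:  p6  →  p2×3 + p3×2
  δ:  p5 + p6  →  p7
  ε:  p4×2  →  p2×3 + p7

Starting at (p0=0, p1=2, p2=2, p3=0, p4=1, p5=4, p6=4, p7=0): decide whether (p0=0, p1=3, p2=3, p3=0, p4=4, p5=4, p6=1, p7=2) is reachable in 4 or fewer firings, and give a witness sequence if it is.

depth 0: 1 marking
depth 1: 3 markings reached so far
depth 2: 7 markings reached so far
depth 3: 16 markings reached so far
depth 4: 35 markings reached so far
target is not among the 35 markings reachable within 4 steps

NO — not reachable within 4 firings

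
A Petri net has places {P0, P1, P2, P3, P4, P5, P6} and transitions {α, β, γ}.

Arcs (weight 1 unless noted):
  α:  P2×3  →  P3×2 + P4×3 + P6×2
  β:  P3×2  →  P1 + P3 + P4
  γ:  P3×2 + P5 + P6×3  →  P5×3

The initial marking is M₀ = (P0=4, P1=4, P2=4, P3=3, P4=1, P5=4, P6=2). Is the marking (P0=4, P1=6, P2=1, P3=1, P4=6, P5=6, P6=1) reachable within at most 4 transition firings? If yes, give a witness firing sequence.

step 1: fire α:  (P0=4, P1=4, P2=4, P3=3, P4=1, P5=4, P6=2) → (P0=4, P1=4, P2=1, P3=5, P4=4, P5=4, P6=4)
step 2: fire β:  (P0=4, P1=4, P2=1, P3=5, P4=4, P5=4, P6=4) → (P0=4, P1=5, P2=1, P3=4, P4=5, P5=4, P6=4)
step 3: fire β:  (P0=4, P1=5, P2=1, P3=4, P4=5, P5=4, P6=4) → (P0=4, P1=6, P2=1, P3=3, P4=6, P5=4, P6=4)
step 4: fire γ:  (P0=4, P1=6, P2=1, P3=3, P4=6, P5=4, P6=4) → (P0=4, P1=6, P2=1, P3=1, P4=6, P5=6, P6=1)

YES — reachable via ⟨α, β, β, γ⟩ (4 firings)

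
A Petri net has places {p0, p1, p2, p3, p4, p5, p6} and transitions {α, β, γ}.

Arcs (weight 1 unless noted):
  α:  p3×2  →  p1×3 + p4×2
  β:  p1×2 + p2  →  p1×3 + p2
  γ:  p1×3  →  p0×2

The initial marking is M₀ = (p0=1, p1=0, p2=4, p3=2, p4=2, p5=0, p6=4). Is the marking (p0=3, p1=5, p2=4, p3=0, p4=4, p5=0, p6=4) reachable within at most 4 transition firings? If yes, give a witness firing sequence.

depth 0: 1 marking
depth 1: 2 markings reached so far
depth 2: 4 markings reached so far
depth 3: 6 markings reached so far
depth 4: 8 markings reached so far
target is not among the 8 markings reachable within 4 steps

NO — not reachable within 4 firings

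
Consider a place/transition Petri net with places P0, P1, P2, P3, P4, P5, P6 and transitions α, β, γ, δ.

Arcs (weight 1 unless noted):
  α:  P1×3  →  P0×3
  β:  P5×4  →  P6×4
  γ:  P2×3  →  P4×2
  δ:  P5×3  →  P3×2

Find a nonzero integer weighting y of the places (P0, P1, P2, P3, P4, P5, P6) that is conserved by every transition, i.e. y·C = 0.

y = (P0:1, P1:1, P2:0, P3:0, P4:0, P5:0, P6:0)

Incidence matrix C (rows=places, cols=transitions):
        α    β    γ    δ
   P0   3    0    0    0
   P1  -3    0    0    0
   P2   0    0   -3    0
   P3   0    0    0    2
   P4   0    0    2    0
   P5   0   -4    0   -3
   P6   0    4    0    0

Candidate y = [1, 1, 0, 0, 0, 0, 0]; check y·C column-wise:
  col α: 1·3 + 1·-3 = 0
  col β: 1·0 + 1·0 + 0·-4 + 0·4 = 0
  col γ: 1·0 + 1·0 + 0·-3 + 0·2 = 0
  col δ: 1·0 + 1·0 + 0·2 + 0·-3 = 0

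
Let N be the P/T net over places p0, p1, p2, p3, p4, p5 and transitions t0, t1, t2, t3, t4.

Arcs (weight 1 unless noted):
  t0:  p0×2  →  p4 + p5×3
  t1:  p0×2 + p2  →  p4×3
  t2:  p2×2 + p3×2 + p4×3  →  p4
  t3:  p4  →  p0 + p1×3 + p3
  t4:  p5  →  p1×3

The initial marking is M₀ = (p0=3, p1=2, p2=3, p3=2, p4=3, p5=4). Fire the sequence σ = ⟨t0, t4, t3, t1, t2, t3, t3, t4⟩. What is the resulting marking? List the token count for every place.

(p0=2, p1=17, p2=0, p3=3, p4=2, p5=5)

step 1: fire t0:  (p0=3, p1=2, p2=3, p3=2, p4=3, p5=4) → (p0=1, p1=2, p2=3, p3=2, p4=4, p5=7)
step 2: fire t4:  (p0=1, p1=2, p2=3, p3=2, p4=4, p5=7) → (p0=1, p1=5, p2=3, p3=2, p4=4, p5=6)
step 3: fire t3:  (p0=1, p1=5, p2=3, p3=2, p4=4, p5=6) → (p0=2, p1=8, p2=3, p3=3, p4=3, p5=6)
step 4: fire t1:  (p0=2, p1=8, p2=3, p3=3, p4=3, p5=6) → (p0=0, p1=8, p2=2, p3=3, p4=6, p5=6)
step 5: fire t2:  (p0=0, p1=8, p2=2, p3=3, p4=6, p5=6) → (p0=0, p1=8, p2=0, p3=1, p4=4, p5=6)
step 6: fire t3:  (p0=0, p1=8, p2=0, p3=1, p4=4, p5=6) → (p0=1, p1=11, p2=0, p3=2, p4=3, p5=6)
step 7: fire t3:  (p0=1, p1=11, p2=0, p3=2, p4=3, p5=6) → (p0=2, p1=14, p2=0, p3=3, p4=2, p5=6)
step 8: fire t4:  (p0=2, p1=14, p2=0, p3=3, p4=2, p5=6) → (p0=2, p1=17, p2=0, p3=3, p4=2, p5=5)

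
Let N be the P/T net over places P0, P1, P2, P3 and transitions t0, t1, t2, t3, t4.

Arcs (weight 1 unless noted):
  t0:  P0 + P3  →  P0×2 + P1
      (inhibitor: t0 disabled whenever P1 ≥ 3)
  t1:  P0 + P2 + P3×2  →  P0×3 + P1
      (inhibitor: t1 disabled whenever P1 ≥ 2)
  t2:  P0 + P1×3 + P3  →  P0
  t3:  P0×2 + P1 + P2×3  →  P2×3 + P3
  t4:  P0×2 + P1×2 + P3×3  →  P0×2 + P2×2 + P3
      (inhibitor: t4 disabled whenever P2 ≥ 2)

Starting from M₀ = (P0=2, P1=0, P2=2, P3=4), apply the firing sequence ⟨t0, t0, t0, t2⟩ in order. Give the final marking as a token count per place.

step 1: fire t0:  (P0=2, P1=0, P2=2, P3=4) → (P0=3, P1=1, P2=2, P3=3)
step 2: fire t0:  (P0=3, P1=1, P2=2, P3=3) → (P0=4, P1=2, P2=2, P3=2)
step 3: fire t0:  (P0=4, P1=2, P2=2, P3=2) → (P0=5, P1=3, P2=2, P3=1)
step 4: fire t2:  (P0=5, P1=3, P2=2, P3=1) → (P0=5, P1=0, P2=2, P3=0)

(P0=5, P1=0, P2=2, P3=0)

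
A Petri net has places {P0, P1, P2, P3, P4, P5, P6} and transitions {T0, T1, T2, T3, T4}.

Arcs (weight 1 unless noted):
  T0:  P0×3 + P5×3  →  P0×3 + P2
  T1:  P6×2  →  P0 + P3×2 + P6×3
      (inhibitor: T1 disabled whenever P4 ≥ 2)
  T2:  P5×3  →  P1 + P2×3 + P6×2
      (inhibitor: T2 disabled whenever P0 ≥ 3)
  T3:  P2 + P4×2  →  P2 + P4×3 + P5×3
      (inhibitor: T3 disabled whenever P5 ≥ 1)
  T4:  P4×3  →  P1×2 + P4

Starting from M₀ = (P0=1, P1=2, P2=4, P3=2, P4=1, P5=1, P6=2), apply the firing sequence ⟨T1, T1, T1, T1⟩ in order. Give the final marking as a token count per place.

step 1: fire T1:  (P0=1, P1=2, P2=4, P3=2, P4=1, P5=1, P6=2) → (P0=2, P1=2, P2=4, P3=4, P4=1, P5=1, P6=3)
step 2: fire T1:  (P0=2, P1=2, P2=4, P3=4, P4=1, P5=1, P6=3) → (P0=3, P1=2, P2=4, P3=6, P4=1, P5=1, P6=4)
step 3: fire T1:  (P0=3, P1=2, P2=4, P3=6, P4=1, P5=1, P6=4) → (P0=4, P1=2, P2=4, P3=8, P4=1, P5=1, P6=5)
step 4: fire T1:  (P0=4, P1=2, P2=4, P3=8, P4=1, P5=1, P6=5) → (P0=5, P1=2, P2=4, P3=10, P4=1, P5=1, P6=6)

(P0=5, P1=2, P2=4, P3=10, P4=1, P5=1, P6=6)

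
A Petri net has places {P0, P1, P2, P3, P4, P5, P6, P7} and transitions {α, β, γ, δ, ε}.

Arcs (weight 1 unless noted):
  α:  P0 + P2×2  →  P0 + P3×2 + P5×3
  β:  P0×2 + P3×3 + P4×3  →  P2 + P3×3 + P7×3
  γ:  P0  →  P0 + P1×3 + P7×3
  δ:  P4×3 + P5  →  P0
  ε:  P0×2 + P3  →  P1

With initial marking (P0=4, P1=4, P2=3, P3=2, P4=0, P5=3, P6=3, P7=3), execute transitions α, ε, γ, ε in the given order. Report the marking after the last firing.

step 1: fire α:  (P0=4, P1=4, P2=3, P3=2, P4=0, P5=3, P6=3, P7=3) → (P0=4, P1=4, P2=1, P3=4, P4=0, P5=6, P6=3, P7=3)
step 2: fire ε:  (P0=4, P1=4, P2=1, P3=4, P4=0, P5=6, P6=3, P7=3) → (P0=2, P1=5, P2=1, P3=3, P4=0, P5=6, P6=3, P7=3)
step 3: fire γ:  (P0=2, P1=5, P2=1, P3=3, P4=0, P5=6, P6=3, P7=3) → (P0=2, P1=8, P2=1, P3=3, P4=0, P5=6, P6=3, P7=6)
step 4: fire ε:  (P0=2, P1=8, P2=1, P3=3, P4=0, P5=6, P6=3, P7=6) → (P0=0, P1=9, P2=1, P3=2, P4=0, P5=6, P6=3, P7=6)

(P0=0, P1=9, P2=1, P3=2, P4=0, P5=6, P6=3, P7=6)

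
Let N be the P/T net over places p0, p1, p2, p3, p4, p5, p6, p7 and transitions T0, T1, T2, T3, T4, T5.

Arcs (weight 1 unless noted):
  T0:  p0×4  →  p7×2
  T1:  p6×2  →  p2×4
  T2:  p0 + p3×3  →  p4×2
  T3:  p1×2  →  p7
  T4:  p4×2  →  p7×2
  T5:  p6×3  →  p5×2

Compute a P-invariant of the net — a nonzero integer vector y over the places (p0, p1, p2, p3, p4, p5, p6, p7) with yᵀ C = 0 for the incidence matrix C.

y = (p0:0, p1:0, p2:1, p3:0, p4:0, p5:3, p6:2, p7:0)

Incidence matrix C (rows=places, cols=transitions):
       T0   T1   T2   T3   T4   T5
   p0  -4    0   -1    0    0    0
   p1   0    0    0   -2    0    0
   p2   0    4    0    0    0    0
   p3   0    0   -3    0    0    0
   p4   0    0    2    0   -2    0
   p5   0    0    0    0    0    2
   p6   0   -2    0    0    0   -3
   p7   2    0    0    1    2    0

Candidate y = [0, 0, 1, 0, 0, 3, 2, 0]; check y·C column-wise:
  col T0: 0·-4 + 1·0 + 3·0 + 2·0 + 0·2 = 0
  col T1: 1·4 + 3·0 + 2·-2 = 0
  col T2: 0·-1 + 1·0 + 0·-3 + 0·2 + 3·0 + 2·0 = 0
  col T3: 0·-2 + 1·0 + 3·0 + 2·0 + 0·1 = 0
  col T4: 1·0 + 0·-2 + 3·0 + 2·0 + 0·2 = 0
  col T5: 1·0 + 3·2 + 2·-3 = 0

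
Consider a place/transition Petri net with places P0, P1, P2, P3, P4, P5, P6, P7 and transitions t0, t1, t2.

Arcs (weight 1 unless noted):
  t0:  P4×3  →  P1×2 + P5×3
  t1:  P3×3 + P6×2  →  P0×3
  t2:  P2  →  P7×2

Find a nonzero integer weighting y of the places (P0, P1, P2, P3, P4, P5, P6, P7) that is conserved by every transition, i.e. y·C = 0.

y = (P0:1, P1:0, P2:0, P3:1, P4:0, P5:0, P6:0, P7:0)

Incidence matrix C (rows=places, cols=transitions):
       t0   t1   t2
   P0   0    3    0
   P1   2    0    0
   P2   0    0   -1
   P3   0   -3    0
   P4  -3    0    0
   P5   3    0    0
   P6   0   -2    0
   P7   0    0    2

Candidate y = [1, 0, 0, 1, 0, 0, 0, 0]; check y·C column-wise:
  col t0: 1·0 + 0·2 + 1·0 + 0·-3 + 0·3 = 0
  col t1: 1·3 + 1·-3 + 0·-2 = 0
  col t2: 1·0 + 0·-1 + 1·0 + 0·2 = 0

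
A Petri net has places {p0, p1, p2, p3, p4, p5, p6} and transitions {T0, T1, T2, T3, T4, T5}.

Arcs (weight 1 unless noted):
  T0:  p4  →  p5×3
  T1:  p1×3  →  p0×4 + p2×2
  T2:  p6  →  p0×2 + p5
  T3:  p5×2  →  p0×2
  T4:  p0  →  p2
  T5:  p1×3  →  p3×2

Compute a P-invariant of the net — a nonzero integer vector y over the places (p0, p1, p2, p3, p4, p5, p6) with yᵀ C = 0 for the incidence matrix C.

y = (p0:1, p1:2, p2:1, p3:3, p4:3, p5:1, p6:3)

Incidence matrix C (rows=places, cols=transitions):
       T0   T1   T2   T3   T4   T5
   p0   0    4    2    2   -1    0
   p1   0   -3    0    0    0   -3
   p2   0    2    0    0    1    0
   p3   0    0    0    0    0    2
   p4  -1    0    0    0    0    0
   p5   3    0    1   -2    0    0
   p6   0    0   -1    0    0    0

Candidate y = [1, 2, 1, 3, 3, 1, 3]; check y·C column-wise:
  col T0: 1·0 + 2·0 + 1·0 + 3·0 + 3·-1 + 1·3 + 3·0 = 0
  col T1: 1·4 + 2·-3 + 1·2 + 3·0 + 3·0 + 1·0 + 3·0 = 0
  col T2: 1·2 + 2·0 + 1·0 + 3·0 + 3·0 + 1·1 + 3·-1 = 0
  col T3: 1·2 + 2·0 + 1·0 + 3·0 + 3·0 + 1·-2 + 3·0 = 0
  col T4: 1·-1 + 2·0 + 1·1 + 3·0 + 3·0 + 1·0 + 3·0 = 0
  col T5: 1·0 + 2·-3 + 1·0 + 3·2 + 3·0 + 1·0 + 3·0 = 0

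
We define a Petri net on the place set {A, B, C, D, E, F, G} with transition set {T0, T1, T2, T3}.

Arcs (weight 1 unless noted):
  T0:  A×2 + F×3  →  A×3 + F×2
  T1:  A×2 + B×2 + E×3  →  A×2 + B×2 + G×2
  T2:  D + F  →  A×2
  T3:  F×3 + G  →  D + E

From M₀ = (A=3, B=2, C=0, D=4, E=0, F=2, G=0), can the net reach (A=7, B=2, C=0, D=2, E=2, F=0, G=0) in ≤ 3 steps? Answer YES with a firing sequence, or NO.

depth 0: 1 marking
depth 1: 2 markings reached so far
depth 2: 3 markings reached so far
depth 3: 3 markings reached so far
(frontier empty at depth 3; search complete)
target is not among the 3 markings reachable within 3 steps

NO — not reachable within 3 firings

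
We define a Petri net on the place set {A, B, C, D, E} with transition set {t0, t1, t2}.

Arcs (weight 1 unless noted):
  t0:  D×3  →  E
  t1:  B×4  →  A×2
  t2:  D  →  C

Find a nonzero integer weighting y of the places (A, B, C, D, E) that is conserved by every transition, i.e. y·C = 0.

Incidence matrix C (rows=places, cols=transitions):
       t0   t1   t2
    A   0    2    0
    B   0   -4    0
    C   0    0    1
    D  -3    0   -1
    E   1    0    0

Candidate y = [2, 1, 0, 0, 0]; check y·C column-wise:
  col t0: 2·0 + 1·0 + 0·-3 + 0·1 = 0
  col t1: 2·2 + 1·-4 = 0
  col t2: 2·0 + 1·0 + 0·1 + 0·-1 = 0

y = (A:2, B:1, C:0, D:0, E:0)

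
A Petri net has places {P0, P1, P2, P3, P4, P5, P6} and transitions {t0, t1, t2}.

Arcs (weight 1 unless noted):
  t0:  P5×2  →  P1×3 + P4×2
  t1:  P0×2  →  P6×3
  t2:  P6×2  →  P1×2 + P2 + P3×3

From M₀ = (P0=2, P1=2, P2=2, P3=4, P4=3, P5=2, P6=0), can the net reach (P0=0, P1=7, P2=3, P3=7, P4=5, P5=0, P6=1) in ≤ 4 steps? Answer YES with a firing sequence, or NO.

step 1: fire t0:  (P0=2, P1=2, P2=2, P3=4, P4=3, P5=2, P6=0) → (P0=2, P1=5, P2=2, P3=4, P4=5, P5=0, P6=0)
step 2: fire t1:  (P0=2, P1=5, P2=2, P3=4, P4=5, P5=0, P6=0) → (P0=0, P1=5, P2=2, P3=4, P4=5, P5=0, P6=3)
step 3: fire t2:  (P0=0, P1=5, P2=2, P3=4, P4=5, P5=0, P6=3) → (P0=0, P1=7, P2=3, P3=7, P4=5, P5=0, P6=1)

YES — reachable via ⟨t0, t1, t2⟩ (3 firings)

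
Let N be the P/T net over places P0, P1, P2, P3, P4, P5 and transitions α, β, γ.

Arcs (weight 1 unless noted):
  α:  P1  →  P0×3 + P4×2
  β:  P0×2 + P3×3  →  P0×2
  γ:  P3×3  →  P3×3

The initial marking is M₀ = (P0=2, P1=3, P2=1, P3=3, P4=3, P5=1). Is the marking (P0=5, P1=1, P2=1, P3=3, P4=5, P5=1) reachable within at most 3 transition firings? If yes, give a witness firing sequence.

NO — not reachable within 3 firings

depth 0: 1 marking
depth 1: 3 markings reached so far
depth 2: 5 markings reached so far
depth 3: 7 markings reached so far
target is not among the 7 markings reachable within 3 steps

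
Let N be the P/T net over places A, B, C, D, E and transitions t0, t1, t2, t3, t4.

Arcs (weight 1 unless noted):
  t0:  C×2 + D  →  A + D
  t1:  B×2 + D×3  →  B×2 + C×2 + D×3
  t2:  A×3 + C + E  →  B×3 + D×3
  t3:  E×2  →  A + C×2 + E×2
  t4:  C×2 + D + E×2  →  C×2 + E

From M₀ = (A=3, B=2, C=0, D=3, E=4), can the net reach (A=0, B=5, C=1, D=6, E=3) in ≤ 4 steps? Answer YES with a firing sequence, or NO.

YES — reachable via ⟨t1, t2⟩ (2 firings)

step 1: fire t1:  (A=3, B=2, C=0, D=3, E=4) → (A=3, B=2, C=2, D=3, E=4)
step 2: fire t2:  (A=3, B=2, C=2, D=3, E=4) → (A=0, B=5, C=1, D=6, E=3)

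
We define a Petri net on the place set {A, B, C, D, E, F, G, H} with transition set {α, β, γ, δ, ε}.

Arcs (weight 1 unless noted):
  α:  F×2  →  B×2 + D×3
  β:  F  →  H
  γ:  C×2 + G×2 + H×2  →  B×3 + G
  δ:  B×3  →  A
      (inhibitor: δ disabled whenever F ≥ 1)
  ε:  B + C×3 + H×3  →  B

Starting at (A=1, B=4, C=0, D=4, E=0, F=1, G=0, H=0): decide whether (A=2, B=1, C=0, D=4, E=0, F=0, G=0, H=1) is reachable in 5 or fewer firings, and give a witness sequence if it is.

YES — reachable via ⟨β, δ⟩ (2 firings)

step 1: fire β:  (A=1, B=4, C=0, D=4, E=0, F=1, G=0, H=0) → (A=1, B=4, C=0, D=4, E=0, F=0, G=0, H=1)
step 2: fire δ:  (A=1, B=4, C=0, D=4, E=0, F=0, G=0, H=1) → (A=2, B=1, C=0, D=4, E=0, F=0, G=0, H=1)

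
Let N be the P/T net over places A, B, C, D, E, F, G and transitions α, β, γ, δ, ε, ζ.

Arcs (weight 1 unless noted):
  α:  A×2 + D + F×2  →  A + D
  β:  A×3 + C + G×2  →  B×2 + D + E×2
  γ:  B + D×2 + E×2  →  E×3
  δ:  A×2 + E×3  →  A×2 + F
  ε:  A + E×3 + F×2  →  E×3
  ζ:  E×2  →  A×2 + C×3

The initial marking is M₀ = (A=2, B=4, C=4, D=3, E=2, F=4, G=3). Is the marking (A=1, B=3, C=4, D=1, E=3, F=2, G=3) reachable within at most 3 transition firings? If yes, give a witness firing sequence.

YES — reachable via ⟨α, γ⟩ (2 firings)

step 1: fire α:  (A=2, B=4, C=4, D=3, E=2, F=4, G=3) → (A=1, B=4, C=4, D=3, E=2, F=2, G=3)
step 2: fire γ:  (A=1, B=4, C=4, D=3, E=2, F=2, G=3) → (A=1, B=3, C=4, D=1, E=3, F=2, G=3)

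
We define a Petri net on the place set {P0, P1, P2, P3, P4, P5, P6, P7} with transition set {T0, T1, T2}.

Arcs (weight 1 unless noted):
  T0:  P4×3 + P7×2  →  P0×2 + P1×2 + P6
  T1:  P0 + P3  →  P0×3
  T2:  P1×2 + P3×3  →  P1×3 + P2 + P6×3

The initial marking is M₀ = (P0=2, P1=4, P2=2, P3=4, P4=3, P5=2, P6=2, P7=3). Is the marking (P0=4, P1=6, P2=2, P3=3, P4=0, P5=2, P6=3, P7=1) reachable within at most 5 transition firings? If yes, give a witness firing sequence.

NO — not reachable within 5 firings

depth 0: 1 marking
depth 1: 4 markings reached so far
depth 2: 8 markings reached so far
depth 3: 11 markings reached so far
depth 4: 13 markings reached so far
depth 5: 14 markings reached so far
target is not among the 14 markings reachable within 5 steps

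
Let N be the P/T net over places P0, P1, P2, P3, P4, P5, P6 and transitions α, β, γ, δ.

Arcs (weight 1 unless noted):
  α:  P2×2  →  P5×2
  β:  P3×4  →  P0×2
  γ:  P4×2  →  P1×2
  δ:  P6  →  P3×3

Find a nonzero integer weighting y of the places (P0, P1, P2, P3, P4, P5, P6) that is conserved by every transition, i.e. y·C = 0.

y = (P0:0, P1:1, P2:0, P3:0, P4:1, P5:0, P6:0)

Incidence matrix C (rows=places, cols=transitions):
        α    β    γ    δ
   P0   0    2    0    0
   P1   0    0    2    0
   P2  -2    0    0    0
   P3   0   -4    0    3
   P4   0    0   -2    0
   P5   2    0    0    0
   P6   0    0    0   -1

Candidate y = [0, 1, 0, 0, 1, 0, 0]; check y·C column-wise:
  col α: 1·0 + 0·-2 + 1·0 + 0·2 = 0
  col β: 0·2 + 1·0 + 0·-4 + 1·0 = 0
  col γ: 1·2 + 1·-2 = 0
  col δ: 1·0 + 0·3 + 1·0 + 0·-1 = 0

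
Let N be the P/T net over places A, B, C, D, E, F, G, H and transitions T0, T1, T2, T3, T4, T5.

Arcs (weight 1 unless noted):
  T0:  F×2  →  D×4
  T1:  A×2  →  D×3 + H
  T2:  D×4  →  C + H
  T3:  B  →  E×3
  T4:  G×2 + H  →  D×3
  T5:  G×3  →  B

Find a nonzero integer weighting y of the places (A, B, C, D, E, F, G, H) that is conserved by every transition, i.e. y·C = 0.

y = (A:3, B:9, C:8, D:2, E:3, F:4, G:3, H:0)

Incidence matrix C (rows=places, cols=transitions):
       T0   T1   T2   T3   T4   T5
    A   0   -2    0    0    0    0
    B   0    0    0   -1    0    1
    C   0    0    1    0    0    0
    D   4    3   -4    0    3    0
    E   0    0    0    3    0    0
    F  -2    0    0    0    0    0
    G   0    0    0    0   -2   -3
    H   0    1    1    0   -1    0

Candidate y = [3, 9, 8, 2, 3, 4, 3, 0]; check y·C column-wise:
  col T0: 3·0 + 9·0 + 8·0 + 2·4 + 3·0 + 4·-2 + 3·0 = 0
  col T1: 3·-2 + 9·0 + 8·0 + 2·3 + 3·0 + 4·0 + 3·0 + 0·1 = 0
  col T2: 3·0 + 9·0 + 8·1 + 2·-4 + 3·0 + 4·0 + 3·0 + 0·1 = 0
  col T3: 3·0 + 9·-1 + 8·0 + 2·0 + 3·3 + 4·0 + 3·0 = 0
  col T4: 3·0 + 9·0 + 8·0 + 2·3 + 3·0 + 4·0 + 3·-2 + 0·-1 = 0
  col T5: 3·0 + 9·1 + 8·0 + 2·0 + 3·0 + 4·0 + 3·-3 = 0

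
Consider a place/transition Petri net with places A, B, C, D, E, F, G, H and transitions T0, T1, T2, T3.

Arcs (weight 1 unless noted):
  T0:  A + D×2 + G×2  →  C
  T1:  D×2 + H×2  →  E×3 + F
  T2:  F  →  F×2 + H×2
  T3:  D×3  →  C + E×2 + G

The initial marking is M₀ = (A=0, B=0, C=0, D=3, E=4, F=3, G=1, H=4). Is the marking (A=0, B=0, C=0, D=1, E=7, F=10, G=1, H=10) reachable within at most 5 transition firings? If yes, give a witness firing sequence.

NO — not reachable within 5 firings

depth 0: 1 marking
depth 1: 4 markings reached so far
depth 2: 7 markings reached so far
depth 3: 10 markings reached so far
depth 4: 13 markings reached so far
depth 5: 16 markings reached so far
target is not among the 16 markings reachable within 5 steps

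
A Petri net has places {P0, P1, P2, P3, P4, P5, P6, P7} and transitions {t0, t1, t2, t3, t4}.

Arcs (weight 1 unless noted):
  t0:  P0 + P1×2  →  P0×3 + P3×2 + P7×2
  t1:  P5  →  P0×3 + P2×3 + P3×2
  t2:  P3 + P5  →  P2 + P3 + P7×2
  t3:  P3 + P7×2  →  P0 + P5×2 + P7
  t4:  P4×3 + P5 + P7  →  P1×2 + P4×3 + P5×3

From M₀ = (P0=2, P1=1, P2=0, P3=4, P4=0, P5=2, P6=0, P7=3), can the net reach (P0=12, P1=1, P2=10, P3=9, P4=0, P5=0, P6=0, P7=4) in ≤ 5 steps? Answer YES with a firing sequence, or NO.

step 1: fire t1:  (P0=2, P1=1, P2=0, P3=4, P4=0, P5=2, P6=0, P7=3) → (P0=5, P1=1, P2=3, P3=6, P4=0, P5=1, P6=0, P7=3)
step 2: fire t1:  (P0=5, P1=1, P2=3, P3=6, P4=0, P5=1, P6=0, P7=3) → (P0=8, P1=1, P2=6, P3=8, P4=0, P5=0, P6=0, P7=3)
step 3: fire t3:  (P0=8, P1=1, P2=6, P3=8, P4=0, P5=0, P6=0, P7=3) → (P0=9, P1=1, P2=6, P3=7, P4=0, P5=2, P6=0, P7=2)
step 4: fire t1:  (P0=9, P1=1, P2=6, P3=7, P4=0, P5=2, P6=0, P7=2) → (P0=12, P1=1, P2=9, P3=9, P4=0, P5=1, P6=0, P7=2)
step 5: fire t2:  (P0=12, P1=1, P2=9, P3=9, P4=0, P5=1, P6=0, P7=2) → (P0=12, P1=1, P2=10, P3=9, P4=0, P5=0, P6=0, P7=4)

YES — reachable via ⟨t1, t1, t3, t1, t2⟩ (5 firings)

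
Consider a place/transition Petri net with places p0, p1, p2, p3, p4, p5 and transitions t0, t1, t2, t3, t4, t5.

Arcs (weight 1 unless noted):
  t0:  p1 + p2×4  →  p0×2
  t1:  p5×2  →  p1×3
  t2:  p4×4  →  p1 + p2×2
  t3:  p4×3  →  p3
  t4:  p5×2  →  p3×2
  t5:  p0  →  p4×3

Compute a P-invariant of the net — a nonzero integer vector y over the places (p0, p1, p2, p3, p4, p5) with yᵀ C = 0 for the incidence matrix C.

Incidence matrix C (rows=places, cols=transitions):
       t0   t1   t2   t3   t4   t5
   p0   2    0    0    0    0   -1
   p1  -1    3    1    0    0    0
   p2  -4    0    2    0    0    0
   p3   0    0    0    1    2    0
   p4   0    0   -4   -3    0    3
   p5   0   -2    0    0   -2    0

Candidate y = [3, 2, 1, 3, 1, 3]; check y·C column-wise:
  col t0: 3·2 + 2·-1 + 1·-4 + 3·0 + 1·0 + 3·0 = 0
  col t1: 3·0 + 2·3 + 1·0 + 3·0 + 1·0 + 3·-2 = 0
  col t2: 3·0 + 2·1 + 1·2 + 3·0 + 1·-4 + 3·0 = 0
  col t3: 3·0 + 2·0 + 1·0 + 3·1 + 1·-3 + 3·0 = 0
  col t4: 3·0 + 2·0 + 1·0 + 3·2 + 1·0 + 3·-2 = 0
  col t5: 3·-1 + 2·0 + 1·0 + 3·0 + 1·3 + 3·0 = 0

y = (p0:3, p1:2, p2:1, p3:3, p4:1, p5:3)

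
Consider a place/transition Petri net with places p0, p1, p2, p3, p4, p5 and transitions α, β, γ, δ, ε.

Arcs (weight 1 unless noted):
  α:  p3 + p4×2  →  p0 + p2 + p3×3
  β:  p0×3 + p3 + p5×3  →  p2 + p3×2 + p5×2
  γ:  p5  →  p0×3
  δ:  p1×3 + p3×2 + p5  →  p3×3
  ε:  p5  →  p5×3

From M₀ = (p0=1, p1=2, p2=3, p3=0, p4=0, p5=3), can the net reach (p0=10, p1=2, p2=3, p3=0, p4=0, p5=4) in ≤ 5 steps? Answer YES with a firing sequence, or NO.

step 1: fire γ:  (p0=1, p1=2, p2=3, p3=0, p4=0, p5=3) → (p0=4, p1=2, p2=3, p3=0, p4=0, p5=2)
step 2: fire γ:  (p0=4, p1=2, p2=3, p3=0, p4=0, p5=2) → (p0=7, p1=2, p2=3, p3=0, p4=0, p5=1)
step 3: fire ε:  (p0=7, p1=2, p2=3, p3=0, p4=0, p5=1) → (p0=7, p1=2, p2=3, p3=0, p4=0, p5=3)
step 4: fire γ:  (p0=7, p1=2, p2=3, p3=0, p4=0, p5=3) → (p0=10, p1=2, p2=3, p3=0, p4=0, p5=2)
step 5: fire ε:  (p0=10, p1=2, p2=3, p3=0, p4=0, p5=2) → (p0=10, p1=2, p2=3, p3=0, p4=0, p5=4)

YES — reachable via ⟨γ, γ, ε, γ, ε⟩ (5 firings)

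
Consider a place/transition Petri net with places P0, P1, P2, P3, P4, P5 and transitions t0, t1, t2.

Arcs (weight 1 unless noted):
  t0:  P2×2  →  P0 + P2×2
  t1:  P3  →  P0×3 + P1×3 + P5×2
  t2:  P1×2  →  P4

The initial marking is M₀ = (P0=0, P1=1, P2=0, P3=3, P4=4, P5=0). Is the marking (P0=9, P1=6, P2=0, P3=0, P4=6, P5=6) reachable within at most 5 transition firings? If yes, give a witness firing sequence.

step 1: fire t1:  (P0=0, P1=1, P2=0, P3=3, P4=4, P5=0) → (P0=3, P1=4, P2=0, P3=2, P4=4, P5=2)
step 2: fire t1:  (P0=3, P1=4, P2=0, P3=2, P4=4, P5=2) → (P0=6, P1=7, P2=0, P3=1, P4=4, P5=4)
step 3: fire t1:  (P0=6, P1=7, P2=0, P3=1, P4=4, P5=4) → (P0=9, P1=10, P2=0, P3=0, P4=4, P5=6)
step 4: fire t2:  (P0=9, P1=10, P2=0, P3=0, P4=4, P5=6) → (P0=9, P1=8, P2=0, P3=0, P4=5, P5=6)
step 5: fire t2:  (P0=9, P1=8, P2=0, P3=0, P4=5, P5=6) → (P0=9, P1=6, P2=0, P3=0, P4=6, P5=6)

YES — reachable via ⟨t1, t1, t1, t2, t2⟩ (5 firings)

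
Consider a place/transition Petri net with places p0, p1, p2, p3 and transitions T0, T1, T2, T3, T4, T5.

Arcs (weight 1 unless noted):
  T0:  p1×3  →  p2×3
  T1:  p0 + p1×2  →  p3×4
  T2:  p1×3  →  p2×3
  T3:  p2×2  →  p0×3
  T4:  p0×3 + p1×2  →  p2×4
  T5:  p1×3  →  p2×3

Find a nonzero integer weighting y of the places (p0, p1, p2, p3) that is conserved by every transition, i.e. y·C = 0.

Incidence matrix C (rows=places, cols=transitions):
       T0   T1   T2   T3   T4   T5
   p0   0   -1    0    3   -3    0
   p1  -3   -2   -3    0   -2   -3
   p2   3    0    3   -2    4    3
   p3   0    4    0    0    0    0

Candidate y = [2, 3, 3, 2]; check y·C column-wise:
  col T0: 2·0 + 3·-3 + 3·3 + 2·0 = 0
  col T1: 2·-1 + 3·-2 + 3·0 + 2·4 = 0
  col T2: 2·0 + 3·-3 + 3·3 + 2·0 = 0
  col T3: 2·3 + 3·0 + 3·-2 + 2·0 = 0
  col T4: 2·-3 + 3·-2 + 3·4 + 2·0 = 0
  col T5: 2·0 + 3·-3 + 3·3 + 2·0 = 0

y = (p0:2, p1:3, p2:3, p3:2)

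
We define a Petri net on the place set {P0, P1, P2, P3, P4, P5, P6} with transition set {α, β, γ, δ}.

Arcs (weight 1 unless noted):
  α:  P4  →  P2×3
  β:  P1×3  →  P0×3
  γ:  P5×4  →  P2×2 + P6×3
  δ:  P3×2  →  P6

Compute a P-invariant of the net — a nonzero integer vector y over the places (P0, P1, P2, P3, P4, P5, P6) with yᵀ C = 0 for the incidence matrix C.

y = (P0:1, P1:1, P2:0, P3:0, P4:0, P5:0, P6:0)

Incidence matrix C (rows=places, cols=transitions):
        α    β    γ    δ
   P0   0    3    0    0
   P1   0   -3    0    0
   P2   3    0    2    0
   P3   0    0    0   -2
   P4  -1    0    0    0
   P5   0    0   -4    0
   P6   0    0    3    1

Candidate y = [1, 1, 0, 0, 0, 0, 0]; check y·C column-wise:
  col α: 1·0 + 1·0 + 0·3 + 0·-1 = 0
  col β: 1·3 + 1·-3 = 0
  col γ: 1·0 + 1·0 + 0·2 + 0·-4 + 0·3 = 0
  col δ: 1·0 + 1·0 + 0·-2 + 0·1 = 0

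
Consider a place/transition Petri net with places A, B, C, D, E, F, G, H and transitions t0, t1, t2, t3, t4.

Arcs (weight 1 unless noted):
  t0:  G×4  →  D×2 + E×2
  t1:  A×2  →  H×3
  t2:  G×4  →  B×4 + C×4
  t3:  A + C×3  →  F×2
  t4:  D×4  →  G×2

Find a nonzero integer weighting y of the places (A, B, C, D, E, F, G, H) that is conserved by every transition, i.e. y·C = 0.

y = (A:0, B:2, C:-2, D:0, E:0, F:-3, G:0, H:0)

Incidence matrix C (rows=places, cols=transitions):
       t0   t1   t2   t3   t4
    A   0   -2    0   -1    0
    B   0    0    4    0    0
    C   0    0    4   -3    0
    D   2    0    0    0   -4
    E   2    0    0    0    0
    F   0    0    0    2    0
    G  -4    0   -4    0    2
    H   0    3    0    0    0

Candidate y = [0, 2, -2, 0, 0, -3, 0, 0]; check y·C column-wise:
  col t0: 2·0 + -2·0 + 0·2 + 0·2 + -3·0 + 0·-4 = 0
  col t1: 0·-2 + 2·0 + -2·0 + -3·0 + 0·3 = 0
  col t2: 2·4 + -2·4 + -3·0 + 0·-4 = 0
  col t3: 0·-1 + 2·0 + -2·-3 + -3·2 = 0
  col t4: 2·0 + -2·0 + 0·-4 + -3·0 + 0·2 = 0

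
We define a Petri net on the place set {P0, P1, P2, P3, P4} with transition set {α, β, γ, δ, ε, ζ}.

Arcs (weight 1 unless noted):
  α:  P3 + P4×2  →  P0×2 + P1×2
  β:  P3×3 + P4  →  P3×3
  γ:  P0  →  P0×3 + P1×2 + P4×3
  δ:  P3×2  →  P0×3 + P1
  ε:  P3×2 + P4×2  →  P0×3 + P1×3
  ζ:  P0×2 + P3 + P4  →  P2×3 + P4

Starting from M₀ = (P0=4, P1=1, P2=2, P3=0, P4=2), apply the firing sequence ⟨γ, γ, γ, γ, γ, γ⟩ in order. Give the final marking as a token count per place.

(P0=16, P1=13, P2=2, P3=0, P4=20)

step 1: fire γ:  (P0=4, P1=1, P2=2, P3=0, P4=2) → (P0=6, P1=3, P2=2, P3=0, P4=5)
step 2: fire γ:  (P0=6, P1=3, P2=2, P3=0, P4=5) → (P0=8, P1=5, P2=2, P3=0, P4=8)
step 3: fire γ:  (P0=8, P1=5, P2=2, P3=0, P4=8) → (P0=10, P1=7, P2=2, P3=0, P4=11)
step 4: fire γ:  (P0=10, P1=7, P2=2, P3=0, P4=11) → (P0=12, P1=9, P2=2, P3=0, P4=14)
step 5: fire γ:  (P0=12, P1=9, P2=2, P3=0, P4=14) → (P0=14, P1=11, P2=2, P3=0, P4=17)
step 6: fire γ:  (P0=14, P1=11, P2=2, P3=0, P4=17) → (P0=16, P1=13, P2=2, P3=0, P4=20)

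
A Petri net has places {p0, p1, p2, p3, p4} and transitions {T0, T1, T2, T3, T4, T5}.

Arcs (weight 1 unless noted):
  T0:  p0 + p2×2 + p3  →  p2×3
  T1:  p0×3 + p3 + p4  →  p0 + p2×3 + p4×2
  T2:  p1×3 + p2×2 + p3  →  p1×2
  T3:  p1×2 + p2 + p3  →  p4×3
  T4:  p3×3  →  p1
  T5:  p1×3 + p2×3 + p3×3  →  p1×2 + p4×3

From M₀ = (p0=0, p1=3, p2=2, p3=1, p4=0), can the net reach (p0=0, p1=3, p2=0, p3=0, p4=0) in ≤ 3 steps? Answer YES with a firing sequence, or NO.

depth 0: 1 marking
depth 1: 3 markings reached so far
depth 2: 3 markings reached so far
(frontier empty at depth 2; search complete)
target is not among the 3 markings reachable within 3 steps

NO — not reachable within 3 firings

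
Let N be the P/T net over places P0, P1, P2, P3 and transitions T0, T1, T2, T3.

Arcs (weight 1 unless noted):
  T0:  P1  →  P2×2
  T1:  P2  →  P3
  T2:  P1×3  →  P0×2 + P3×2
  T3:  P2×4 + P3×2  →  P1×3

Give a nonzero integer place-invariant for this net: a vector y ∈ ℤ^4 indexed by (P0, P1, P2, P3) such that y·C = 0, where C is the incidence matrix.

y = (P0:2, P1:2, P2:1, P3:1)

Incidence matrix C (rows=places, cols=transitions):
       T0   T1   T2   T3
   P0   0    0    2    0
   P1  -1    0   -3    3
   P2   2   -1    0   -4
   P3   0    1    2   -2

Candidate y = [2, 2, 1, 1]; check y·C column-wise:
  col T0: 2·0 + 2·-1 + 1·2 + 1·0 = 0
  col T1: 2·0 + 2·0 + 1·-1 + 1·1 = 0
  col T2: 2·2 + 2·-3 + 1·0 + 1·2 = 0
  col T3: 2·0 + 2·3 + 1·-4 + 1·-2 = 0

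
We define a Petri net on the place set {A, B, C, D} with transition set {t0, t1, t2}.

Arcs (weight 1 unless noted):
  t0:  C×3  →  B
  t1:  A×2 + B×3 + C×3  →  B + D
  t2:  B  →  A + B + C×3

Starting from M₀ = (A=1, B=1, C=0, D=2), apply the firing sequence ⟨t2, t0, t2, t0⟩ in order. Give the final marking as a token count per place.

step 1: fire t2:  (A=1, B=1, C=0, D=2) → (A=2, B=1, C=3, D=2)
step 2: fire t0:  (A=2, B=1, C=3, D=2) → (A=2, B=2, C=0, D=2)
step 3: fire t2:  (A=2, B=2, C=0, D=2) → (A=3, B=2, C=3, D=2)
step 4: fire t0:  (A=3, B=2, C=3, D=2) → (A=3, B=3, C=0, D=2)

(A=3, B=3, C=0, D=2)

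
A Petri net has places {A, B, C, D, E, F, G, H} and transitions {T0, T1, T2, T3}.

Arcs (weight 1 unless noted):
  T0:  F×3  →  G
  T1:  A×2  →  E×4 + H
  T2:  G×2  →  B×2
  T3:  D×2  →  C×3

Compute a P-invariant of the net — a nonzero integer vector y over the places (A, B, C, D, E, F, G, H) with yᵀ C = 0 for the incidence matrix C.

y = (A:0, B:0, C:2, D:3, E:0, F:0, G:0, H:0)

Incidence matrix C (rows=places, cols=transitions):
       T0   T1   T2   T3
    A   0   -2    0    0
    B   0    0    2    0
    C   0    0    0    3
    D   0    0    0   -2
    E   0    4    0    0
    F  -3    0    0    0
    G   1    0   -2    0
    H   0    1    0    0

Candidate y = [0, 0, 2, 3, 0, 0, 0, 0]; check y·C column-wise:
  col T0: 2·0 + 3·0 + 0·-3 + 0·1 = 0
  col T1: 0·-2 + 2·0 + 3·0 + 0·4 + 0·1 = 0
  col T2: 0·2 + 2·0 + 3·0 + 0·-2 = 0
  col T3: 2·3 + 3·-2 = 0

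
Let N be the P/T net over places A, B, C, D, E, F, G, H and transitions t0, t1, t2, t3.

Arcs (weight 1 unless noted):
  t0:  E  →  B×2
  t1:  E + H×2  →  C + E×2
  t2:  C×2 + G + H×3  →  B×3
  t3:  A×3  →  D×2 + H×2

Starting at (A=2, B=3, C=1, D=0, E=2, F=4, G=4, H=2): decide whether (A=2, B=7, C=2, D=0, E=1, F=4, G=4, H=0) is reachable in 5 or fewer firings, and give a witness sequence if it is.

step 1: fire t0:  (A=2, B=3, C=1, D=0, E=2, F=4, G=4, H=2) → (A=2, B=5, C=1, D=0, E=1, F=4, G=4, H=2)
step 2: fire t1:  (A=2, B=5, C=1, D=0, E=1, F=4, G=4, H=2) → (A=2, B=5, C=2, D=0, E=2, F=4, G=4, H=0)
step 3: fire t0:  (A=2, B=5, C=2, D=0, E=2, F=4, G=4, H=0) → (A=2, B=7, C=2, D=0, E=1, F=4, G=4, H=0)

YES — reachable via ⟨t0, t1, t0⟩ (3 firings)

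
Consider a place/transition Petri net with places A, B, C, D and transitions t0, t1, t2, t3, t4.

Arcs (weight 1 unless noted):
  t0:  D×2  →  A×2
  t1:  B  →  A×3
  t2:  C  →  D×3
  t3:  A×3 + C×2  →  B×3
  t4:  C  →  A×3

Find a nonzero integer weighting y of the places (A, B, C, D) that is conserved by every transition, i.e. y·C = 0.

Incidence matrix C (rows=places, cols=transitions):
       t0   t1   t2   t3   t4
    A   2    3    0   -3    3
    B   0   -1    0    3    0
    C   0    0   -1   -2   -1
    D  -2    0    3    0    0

Candidate y = [1, 3, 3, 1]; check y·C column-wise:
  col t0: 1·2 + 3·0 + 3·0 + 1·-2 = 0
  col t1: 1·3 + 3·-1 + 3·0 + 1·0 = 0
  col t2: 1·0 + 3·0 + 3·-1 + 1·3 = 0
  col t3: 1·-3 + 3·3 + 3·-2 + 1·0 = 0
  col t4: 1·3 + 3·0 + 3·-1 + 1·0 = 0

y = (A:1, B:3, C:3, D:1)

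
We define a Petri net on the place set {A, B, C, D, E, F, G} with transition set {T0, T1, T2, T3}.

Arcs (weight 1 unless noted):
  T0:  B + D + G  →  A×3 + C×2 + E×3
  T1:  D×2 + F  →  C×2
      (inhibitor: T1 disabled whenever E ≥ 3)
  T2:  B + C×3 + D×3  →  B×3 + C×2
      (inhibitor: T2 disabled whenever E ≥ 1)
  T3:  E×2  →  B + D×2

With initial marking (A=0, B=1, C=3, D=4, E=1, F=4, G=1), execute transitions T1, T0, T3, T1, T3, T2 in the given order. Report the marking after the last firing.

step 1: fire T1:  (A=0, B=1, C=3, D=4, E=1, F=4, G=1) → (A=0, B=1, C=5, D=2, E=1, F=3, G=1)
step 2: fire T0:  (A=0, B=1, C=5, D=2, E=1, F=3, G=1) → (A=3, B=0, C=7, D=1, E=4, F=3, G=0)
step 3: fire T3:  (A=3, B=0, C=7, D=1, E=4, F=3, G=0) → (A=3, B=1, C=7, D=3, E=2, F=3, G=0)
step 4: fire T1:  (A=3, B=1, C=7, D=3, E=2, F=3, G=0) → (A=3, B=1, C=9, D=1, E=2, F=2, G=0)
step 5: fire T3:  (A=3, B=1, C=9, D=1, E=2, F=2, G=0) → (A=3, B=2, C=9, D=3, E=0, F=2, G=0)
step 6: fire T2:  (A=3, B=2, C=9, D=3, E=0, F=2, G=0) → (A=3, B=4, C=8, D=0, E=0, F=2, G=0)

(A=3, B=4, C=8, D=0, E=0, F=2, G=0)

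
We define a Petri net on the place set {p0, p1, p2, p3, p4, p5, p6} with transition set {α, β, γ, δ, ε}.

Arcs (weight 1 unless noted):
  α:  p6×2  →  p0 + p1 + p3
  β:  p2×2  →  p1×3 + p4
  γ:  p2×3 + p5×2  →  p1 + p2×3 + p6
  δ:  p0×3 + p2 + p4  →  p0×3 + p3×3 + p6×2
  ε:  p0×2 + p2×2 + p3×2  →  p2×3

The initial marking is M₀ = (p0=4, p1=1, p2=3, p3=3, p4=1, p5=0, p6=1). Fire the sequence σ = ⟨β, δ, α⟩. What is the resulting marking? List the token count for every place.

(p0=5, p1=5, p2=0, p3=7, p4=1, p5=0, p6=1)

step 1: fire β:  (p0=4, p1=1, p2=3, p3=3, p4=1, p5=0, p6=1) → (p0=4, p1=4, p2=1, p3=3, p4=2, p5=0, p6=1)
step 2: fire δ:  (p0=4, p1=4, p2=1, p3=3, p4=2, p5=0, p6=1) → (p0=4, p1=4, p2=0, p3=6, p4=1, p5=0, p6=3)
step 3: fire α:  (p0=4, p1=4, p2=0, p3=6, p4=1, p5=0, p6=3) → (p0=5, p1=5, p2=0, p3=7, p4=1, p5=0, p6=1)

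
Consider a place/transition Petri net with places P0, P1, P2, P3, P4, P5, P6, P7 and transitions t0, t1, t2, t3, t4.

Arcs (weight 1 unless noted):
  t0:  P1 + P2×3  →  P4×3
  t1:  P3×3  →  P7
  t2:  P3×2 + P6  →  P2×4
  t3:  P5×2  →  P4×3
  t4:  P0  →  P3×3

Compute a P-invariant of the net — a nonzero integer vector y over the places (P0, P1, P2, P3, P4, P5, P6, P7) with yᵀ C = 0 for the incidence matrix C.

y = (P0:0, P1:6, P2:0, P3:0, P4:2, P5:3, P6:0, P7:0)

Incidence matrix C (rows=places, cols=transitions):
       t0   t1   t2   t3   t4
   P0   0    0    0    0   -1
   P1  -1    0    0    0    0
   P2  -3    0    4    0    0
   P3   0   -3   -2    0    3
   P4   3    0    0    3    0
   P5   0    0    0   -2    0
   P6   0    0   -1    0    0
   P7   0    1    0    0    0

Candidate y = [0, 6, 0, 0, 2, 3, 0, 0]; check y·C column-wise:
  col t0: 6·-1 + 0·-3 + 2·3 + 3·0 = 0
  col t1: 6·0 + 0·-3 + 2·0 + 3·0 + 0·1 = 0
  col t2: 6·0 + 0·4 + 0·-2 + 2·0 + 3·0 + 0·-1 = 0
  col t3: 6·0 + 2·3 + 3·-2 = 0
  col t4: 0·-1 + 6·0 + 0·3 + 2·0 + 3·0 = 0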